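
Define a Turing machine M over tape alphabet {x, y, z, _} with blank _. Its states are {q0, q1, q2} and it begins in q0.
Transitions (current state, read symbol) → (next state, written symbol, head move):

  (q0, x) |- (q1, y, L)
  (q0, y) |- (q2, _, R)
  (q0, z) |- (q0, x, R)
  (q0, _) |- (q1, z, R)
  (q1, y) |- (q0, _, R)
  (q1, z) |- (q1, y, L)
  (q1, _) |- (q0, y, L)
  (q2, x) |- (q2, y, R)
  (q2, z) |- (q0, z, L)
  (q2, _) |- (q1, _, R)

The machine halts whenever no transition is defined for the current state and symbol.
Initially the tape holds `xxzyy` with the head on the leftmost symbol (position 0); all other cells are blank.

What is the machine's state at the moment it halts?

q2

state=q0 head=0 tape=__[x]xzyy   (q0,x)→(q1,y,L)
state=q1 head=-1 tape=_[_]yxzyy   (q1,_)→(q0,y,L)
state=q0 head=-2 tape=[_]yyxzyy   (q0,_)→(q1,z,R)
state=q1 head=-1 tape=z[y]yxzyy   (q1,y)→(q0,_,R)
state=q0 head=0 tape=z_[y]xzyy   (q0,y)→(q2,_,R)
state=q2 head=1 tape=z__[x]zyy   (q2,x)→(q2,y,R)
state=q2 head=2 tape=z__y[z]yy   (q2,z)→(q0,z,L)
state=q0 head=1 tape=z__[y]zyy   (q0,y)→(q2,_,R)
state=q2 head=2 tape=z___[z]yy   (q2,z)→(q0,z,L)
state=q0 head=1 tape=z__[_]zyy   (q0,_)→(q1,z,R)
state=q1 head=2 tape=z__z[z]yy   (q1,z)→(q1,y,L)
state=q1 head=1 tape=z__[z]yyy   (q1,z)→(q1,y,L)
state=q1 head=0 tape=z_[_]yyyy   (q1,_)→(q0,y,L)
state=q0 head=-1 tape=z[_]yyyyy   (q0,_)→(q1,z,R)
state=q1 head=0 tape=zz[y]yyyy   (q1,y)→(q0,_,R)
state=q0 head=1 tape=zz_[y]yyy   (q0,y)→(q2,_,R)
state=q2 head=2 tape=zz__[y]yy
No transition is defined for (q2, y); M halts in state q2.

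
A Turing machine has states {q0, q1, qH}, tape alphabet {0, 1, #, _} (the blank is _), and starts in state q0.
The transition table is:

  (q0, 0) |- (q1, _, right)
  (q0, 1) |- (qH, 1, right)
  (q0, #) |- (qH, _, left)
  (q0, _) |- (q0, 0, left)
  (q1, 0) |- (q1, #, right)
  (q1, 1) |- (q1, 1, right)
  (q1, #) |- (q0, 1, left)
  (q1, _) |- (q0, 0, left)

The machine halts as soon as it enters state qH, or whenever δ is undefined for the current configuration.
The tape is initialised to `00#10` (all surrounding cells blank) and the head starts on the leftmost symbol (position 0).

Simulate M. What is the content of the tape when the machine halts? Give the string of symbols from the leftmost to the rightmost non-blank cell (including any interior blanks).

q0 | [0]0#10   read 0 → write _, move right, go to q1
q1 | _[0]#10   read 0 → write #, move right, go to q1
q1 | _#[#]10   read # → write 1, move left, go to q0
q0 | _[#]110   read # → write _, move left, go to qH
qH | [_]_110
The non-blank tape span at halt is 110.

110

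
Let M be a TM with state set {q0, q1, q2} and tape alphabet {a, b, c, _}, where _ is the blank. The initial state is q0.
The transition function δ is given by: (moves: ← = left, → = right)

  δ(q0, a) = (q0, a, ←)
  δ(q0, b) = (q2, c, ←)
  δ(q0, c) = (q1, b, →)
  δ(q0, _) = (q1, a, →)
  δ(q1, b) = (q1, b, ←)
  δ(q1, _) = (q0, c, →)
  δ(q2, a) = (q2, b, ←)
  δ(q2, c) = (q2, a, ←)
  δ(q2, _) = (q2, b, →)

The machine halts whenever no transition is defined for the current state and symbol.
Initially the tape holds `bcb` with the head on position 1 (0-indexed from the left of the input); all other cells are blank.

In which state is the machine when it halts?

q2

state=q0 head=1 tape=__b[c]b   (q0,c)→(q1,b,→)
state=q1 head=2 tape=__bb[b]   (q1,b)→(q1,b,←)
state=q1 head=1 tape=__b[b]b   (q1,b)→(q1,b,←)
state=q1 head=0 tape=__[b]bb   (q1,b)→(q1,b,←)
state=q1 head=-1 tape=_[_]bbb   (q1,_)→(q0,c,→)
state=q0 head=0 tape=_c[b]bb   (q0,b)→(q2,c,←)
state=q2 head=-1 tape=_[c]cbb   (q2,c)→(q2,a,←)
state=q2 head=-2 tape=[_]acbb   (q2,_)→(q2,b,→)
state=q2 head=-1 tape=b[a]cbb   (q2,a)→(q2,b,←)
state=q2 head=-2 tape=[b]bcbb
No transition is defined for (q2, b); M halts in state q2.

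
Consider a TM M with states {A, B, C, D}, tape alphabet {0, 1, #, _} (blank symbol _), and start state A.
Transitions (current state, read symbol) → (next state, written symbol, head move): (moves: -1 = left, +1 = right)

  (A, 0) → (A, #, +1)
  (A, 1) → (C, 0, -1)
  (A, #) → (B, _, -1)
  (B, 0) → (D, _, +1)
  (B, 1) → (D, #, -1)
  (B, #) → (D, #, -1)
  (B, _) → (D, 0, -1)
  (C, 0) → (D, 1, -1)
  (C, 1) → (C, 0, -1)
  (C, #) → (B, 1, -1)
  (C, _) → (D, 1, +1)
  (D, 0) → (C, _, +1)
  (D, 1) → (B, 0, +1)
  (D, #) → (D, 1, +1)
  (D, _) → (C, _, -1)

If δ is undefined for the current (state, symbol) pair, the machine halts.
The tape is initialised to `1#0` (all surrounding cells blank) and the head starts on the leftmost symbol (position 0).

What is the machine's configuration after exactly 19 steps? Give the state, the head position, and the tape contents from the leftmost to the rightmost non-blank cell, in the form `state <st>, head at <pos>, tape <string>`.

state C, head at -3, tape 1_1_10

state=A head=0 tape=___[1]#0_   (A,1)→(C,0,-1)
state=C head=-1 tape=__[_]0#0_   (C,_)→(D,1,+1)
state=D head=0 tape=__1[0]#0_   (D,0)→(C,_,+1)
state=C head=1 tape=__1_[#]0_   (C,#)→(B,1,-1)
state=B head=0 tape=__1[_]10_   (B,_)→(D,0,-1)
state=D head=-1 tape=__[1]010_   (D,1)→(B,0,+1)
state=B head=0 tape=__0[0]10_   (B,0)→(D,_,+1)
state=D head=1 tape=__0_[1]0_   (D,1)→(B,0,+1)
state=B head=2 tape=__0_0[0]_   (B,0)→(D,_,+1)
state=D head=3 tape=__0_0_[_]   (D,_)→(C,_,-1)
state=C head=2 tape=__0_0[_]_   (C,_)→(D,1,+1)
state=D head=3 tape=__0_01[_]   (D,_)→(C,_,-1)
state=C head=2 tape=__0_0[1]_   (C,1)→(C,0,-1)
state=C head=1 tape=__0_[0]0_   (C,0)→(D,1,-1)
state=D head=0 tape=__0[_]10_   (D,_)→(C,_,-1)
state=C head=-1 tape=__[0]_10_   (C,0)→(D,1,-1)
state=D head=-2 tape=_[_]1_10_   (D,_)→(C,_,-1)
state=C head=-3 tape=[_]_1_10_   (C,_)→(D,1,+1)
state=D head=-2 tape=1[_]1_10_   (D,_)→(C,_,-1)
state=C head=-3 tape=[1]_1_10_
After 19 steps: state C, head at -3, tape 1_1_10.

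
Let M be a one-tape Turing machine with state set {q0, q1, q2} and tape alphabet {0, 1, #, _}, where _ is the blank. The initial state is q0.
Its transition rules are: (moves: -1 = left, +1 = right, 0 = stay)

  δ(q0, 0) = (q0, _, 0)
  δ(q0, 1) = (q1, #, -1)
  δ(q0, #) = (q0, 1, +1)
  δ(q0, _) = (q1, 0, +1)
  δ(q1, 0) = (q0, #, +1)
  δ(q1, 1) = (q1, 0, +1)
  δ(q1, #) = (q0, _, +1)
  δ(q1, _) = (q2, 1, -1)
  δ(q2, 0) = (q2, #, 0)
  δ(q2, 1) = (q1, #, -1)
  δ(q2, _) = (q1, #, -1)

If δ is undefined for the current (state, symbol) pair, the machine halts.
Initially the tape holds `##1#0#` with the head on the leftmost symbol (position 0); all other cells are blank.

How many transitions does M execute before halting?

q0 | [#]#1#0#__   read # → write 1, move +1, go to q0
q0 | 1[#]1#0#__   read # → write 1, move +1, go to q0
q0 | 11[1]#0#__   read 1 → write #, move -1, go to q1
q1 | 1[1]##0#__   read 1 → write 0, move +1, go to q1
q1 | 10[#]#0#__   read # → write _, move +1, go to q0
q0 | 10_[#]0#__   read # → write 1, move +1, go to q0
q0 | 10_1[0]#__   read 0 → write _, move 0, go to q0
q0 | 10_1[_]#__   read _ → write 0, move +1, go to q1
q1 | 10_10[#]__   read # → write _, move +1, go to q0
q0 | 10_10_[_]_   read _ → write 0, move +1, go to q1
q1 | 10_10_0[_]   read _ → write 1, move -1, go to q2
q2 | 10_10_[0]1   read 0 → write #, move 0, go to q2
q2 | 10_10_[#]1
M halts after 12 transitions.

12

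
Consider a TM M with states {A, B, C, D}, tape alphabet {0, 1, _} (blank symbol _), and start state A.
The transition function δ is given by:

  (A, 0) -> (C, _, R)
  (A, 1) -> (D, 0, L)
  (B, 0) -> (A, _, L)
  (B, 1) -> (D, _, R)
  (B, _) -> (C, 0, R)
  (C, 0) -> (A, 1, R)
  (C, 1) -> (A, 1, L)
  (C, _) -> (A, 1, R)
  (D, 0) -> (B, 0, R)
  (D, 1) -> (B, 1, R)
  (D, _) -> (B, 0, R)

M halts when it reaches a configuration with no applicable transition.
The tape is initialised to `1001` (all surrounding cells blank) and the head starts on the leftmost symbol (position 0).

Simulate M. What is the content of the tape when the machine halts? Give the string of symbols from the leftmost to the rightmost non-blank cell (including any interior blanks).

1_1

A | _[1]001   read 1 → write 0, move L, go to D
D | [_]0001   read _ → write 0, move R, go to B
B | 0[0]001   read 0 → write _, move L, go to A
A | [0]_001   read 0 → write _, move R, go to C
C | _[_]001   read _ → write 1, move R, go to A
A | _1[0]01   read 0 → write _, move R, go to C
C | _1_[0]1   read 0 → write 1, move R, go to A
A | _1_1[1]   read 1 → write 0, move L, go to D
D | _1_[1]0   read 1 → write 1, move R, go to B
B | _1_1[0]   read 0 → write _, move L, go to A
A | _1_[1]_   read 1 → write 0, move L, go to D
D | _1[_]0_   read _ → write 0, move R, go to B
B | _10[0]_   read 0 → write _, move L, go to A
A | _1[0]__   read 0 → write _, move R, go to C
C | _1_[_]_   read _ → write 1, move R, go to A
A | _1_1[_]
The non-blank tape span at halt is 1_1.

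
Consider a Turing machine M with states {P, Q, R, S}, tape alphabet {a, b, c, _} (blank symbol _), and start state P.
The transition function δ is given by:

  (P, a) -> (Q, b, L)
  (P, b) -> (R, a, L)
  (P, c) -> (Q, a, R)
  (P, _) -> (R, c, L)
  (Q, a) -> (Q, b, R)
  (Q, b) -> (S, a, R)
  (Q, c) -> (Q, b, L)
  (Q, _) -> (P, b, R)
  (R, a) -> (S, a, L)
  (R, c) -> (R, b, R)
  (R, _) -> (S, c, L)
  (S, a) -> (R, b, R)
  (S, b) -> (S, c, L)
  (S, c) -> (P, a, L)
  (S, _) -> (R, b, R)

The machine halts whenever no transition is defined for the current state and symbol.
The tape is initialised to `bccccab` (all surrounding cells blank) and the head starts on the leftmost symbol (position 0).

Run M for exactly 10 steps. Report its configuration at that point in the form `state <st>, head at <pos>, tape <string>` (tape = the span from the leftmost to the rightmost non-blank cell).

state R, head at 0, tape bbbaccccab

state=P head=0 tape=___[b]ccccab   (P,b)→(R,a,L)
state=R head=-1 tape=__[_]accccab   (R,_)→(S,c,L)
state=S head=-2 tape=_[_]caccccab   (S,_)→(R,b,R)
state=R head=-1 tape=_b[c]accccab   (R,c)→(R,b,R)
state=R head=0 tape=_bb[a]ccccab   (R,a)→(S,a,L)
state=S head=-1 tape=_b[b]accccab   (S,b)→(S,c,L)
state=S head=-2 tape=_[b]caccccab   (S,b)→(S,c,L)
state=S head=-3 tape=[_]ccaccccab   (S,_)→(R,b,R)
state=R head=-2 tape=b[c]caccccab   (R,c)→(R,b,R)
state=R head=-1 tape=bb[c]accccab   (R,c)→(R,b,R)
state=R head=0 tape=bbb[a]ccccab
After 10 steps: state R, head at 0, tape bbbaccccab.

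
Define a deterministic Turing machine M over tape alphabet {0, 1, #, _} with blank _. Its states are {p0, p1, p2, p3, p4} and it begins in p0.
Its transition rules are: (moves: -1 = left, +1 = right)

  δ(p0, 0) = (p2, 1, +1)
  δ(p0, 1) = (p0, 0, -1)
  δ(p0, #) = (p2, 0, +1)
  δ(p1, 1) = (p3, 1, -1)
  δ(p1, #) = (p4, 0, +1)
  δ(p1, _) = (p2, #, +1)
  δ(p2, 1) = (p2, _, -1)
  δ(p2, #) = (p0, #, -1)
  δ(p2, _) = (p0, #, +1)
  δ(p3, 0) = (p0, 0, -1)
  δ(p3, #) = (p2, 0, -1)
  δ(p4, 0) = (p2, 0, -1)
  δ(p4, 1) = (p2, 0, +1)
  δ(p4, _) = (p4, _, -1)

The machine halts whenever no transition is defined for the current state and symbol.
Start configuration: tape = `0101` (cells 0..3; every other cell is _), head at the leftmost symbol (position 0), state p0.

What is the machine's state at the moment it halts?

state=p0 head=0 tape=_[0]101   (p0,0)→(p2,1,+1)
state=p2 head=1 tape=_1[1]01   (p2,1)→(p2,_,-1)
state=p2 head=0 tape=_[1]_01   (p2,1)→(p2,_,-1)
state=p2 head=-1 tape=[_]__01   (p2,_)→(p0,#,+1)
state=p0 head=0 tape=#[_]_01
No transition is defined for (p0, _); M halts in state p0.

p0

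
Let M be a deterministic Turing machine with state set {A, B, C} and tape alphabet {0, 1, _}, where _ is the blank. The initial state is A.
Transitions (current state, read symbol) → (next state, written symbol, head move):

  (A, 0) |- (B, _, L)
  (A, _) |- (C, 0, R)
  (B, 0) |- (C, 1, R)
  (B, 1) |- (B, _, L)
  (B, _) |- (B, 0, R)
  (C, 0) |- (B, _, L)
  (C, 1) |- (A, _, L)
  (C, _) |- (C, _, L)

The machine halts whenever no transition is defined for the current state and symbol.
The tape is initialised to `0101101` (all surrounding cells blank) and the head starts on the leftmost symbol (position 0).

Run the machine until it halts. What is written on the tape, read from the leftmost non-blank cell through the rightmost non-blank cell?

A | __[0]101101   read 0 → write _, move L, go to B
B | _[_]_101101   read _ → write 0, move R, go to B
B | _0[_]101101   read _ → write 0, move R, go to B
B | _00[1]01101   read 1 → write _, move L, go to B
B | _0[0]_01101   read 0 → write 1, move R, go to C
C | _01[_]01101   read _ → write _, move L, go to C
C | _0[1]_01101   read 1 → write _, move L, go to A
A | _[0]__01101   read 0 → write _, move L, go to B
B | [_]___01101   read _ → write 0, move R, go to B
B | 0[_]__01101   read _ → write 0, move R, go to B
B | 00[_]_01101   read _ → write 0, move R, go to B
B | 000[_]01101   read _ → write 0, move R, go to B
B | 0000[0]1101   read 0 → write 1, move R, go to C
C | 00001[1]101   read 1 → write _, move L, go to A
A | 0000[1]_101
The non-blank tape span at halt is 00001_101.

00001_101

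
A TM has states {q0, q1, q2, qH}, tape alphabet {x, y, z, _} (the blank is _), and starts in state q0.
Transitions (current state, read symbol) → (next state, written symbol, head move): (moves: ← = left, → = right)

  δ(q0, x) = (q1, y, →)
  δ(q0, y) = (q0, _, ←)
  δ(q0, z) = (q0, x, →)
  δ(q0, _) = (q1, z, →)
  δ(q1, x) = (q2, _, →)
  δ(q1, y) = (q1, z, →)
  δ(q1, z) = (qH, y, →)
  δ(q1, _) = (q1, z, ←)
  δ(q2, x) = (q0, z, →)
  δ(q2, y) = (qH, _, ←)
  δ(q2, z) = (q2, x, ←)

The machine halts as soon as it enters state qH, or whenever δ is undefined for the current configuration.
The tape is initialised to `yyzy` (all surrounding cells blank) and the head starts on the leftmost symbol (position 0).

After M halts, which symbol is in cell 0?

q0 | _[y]yzy   read y → write _, move ←, go to q0
q0 | [_]_yzy   read _ → write z, move →, go to q1
q1 | z[_]yzy   read _ → write z, move ←, go to q1
q1 | [z]zyzy   read z → write y, move →, go to qH
qH | y[z]yzy
Cell 0 holds z when M halts.

z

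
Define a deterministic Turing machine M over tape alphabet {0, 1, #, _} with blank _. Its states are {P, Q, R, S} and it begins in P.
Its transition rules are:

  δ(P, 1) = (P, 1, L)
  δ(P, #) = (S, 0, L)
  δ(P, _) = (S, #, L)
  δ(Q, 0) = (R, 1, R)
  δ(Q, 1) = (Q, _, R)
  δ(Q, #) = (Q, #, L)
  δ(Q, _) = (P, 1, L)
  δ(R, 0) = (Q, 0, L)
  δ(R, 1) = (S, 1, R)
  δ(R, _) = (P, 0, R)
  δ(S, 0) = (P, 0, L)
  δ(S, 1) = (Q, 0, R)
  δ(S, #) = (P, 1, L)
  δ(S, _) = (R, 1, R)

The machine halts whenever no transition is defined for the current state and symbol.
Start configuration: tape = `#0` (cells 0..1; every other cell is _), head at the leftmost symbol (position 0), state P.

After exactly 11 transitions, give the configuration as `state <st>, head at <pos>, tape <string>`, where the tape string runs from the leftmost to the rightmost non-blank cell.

state P, head at 1, tape 10#

state=P head=0 tape=_[#]0__   (P,#)→(S,0,L)
state=S head=-1 tape=[_]00__   (S,_)→(R,1,R)
state=R head=0 tape=1[0]0__   (R,0)→(Q,0,L)
state=Q head=-1 tape=[1]00__   (Q,1)→(Q,_,R)
state=Q head=0 tape=_[0]0__   (Q,0)→(R,1,R)
state=R head=1 tape=_1[0]__   (R,0)→(Q,0,L)
state=Q head=0 tape=_[1]0__   (Q,1)→(Q,_,R)
state=Q head=1 tape=__[0]__   (Q,0)→(R,1,R)
state=R head=2 tape=__1[_]_   (R,_)→(P,0,R)
state=P head=3 tape=__10[_]   (P,_)→(S,#,L)
state=S head=2 tape=__1[0]#   (S,0)→(P,0,L)
state=P head=1 tape=__[1]0#
After 11 steps: state P, head at 1, tape 10#.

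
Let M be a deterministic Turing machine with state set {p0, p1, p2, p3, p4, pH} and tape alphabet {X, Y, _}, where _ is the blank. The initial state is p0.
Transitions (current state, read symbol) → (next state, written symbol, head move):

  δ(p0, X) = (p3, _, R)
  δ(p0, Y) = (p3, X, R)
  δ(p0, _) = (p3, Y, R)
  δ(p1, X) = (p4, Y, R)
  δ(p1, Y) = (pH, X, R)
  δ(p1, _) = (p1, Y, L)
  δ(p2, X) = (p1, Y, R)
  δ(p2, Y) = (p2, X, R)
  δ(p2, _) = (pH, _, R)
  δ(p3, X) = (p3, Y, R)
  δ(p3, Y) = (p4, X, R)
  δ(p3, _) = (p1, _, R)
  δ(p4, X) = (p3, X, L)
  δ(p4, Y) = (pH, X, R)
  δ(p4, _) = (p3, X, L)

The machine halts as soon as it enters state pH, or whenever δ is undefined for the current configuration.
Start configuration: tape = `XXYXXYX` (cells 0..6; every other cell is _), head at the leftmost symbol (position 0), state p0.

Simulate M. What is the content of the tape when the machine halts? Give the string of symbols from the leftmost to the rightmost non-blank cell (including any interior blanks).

YYYYYXYY

state=p0 head=0 tape=[X]XYXXYX__   (p0,X)→(p3,_,R)
state=p3 head=1 tape=_[X]YXXYX__   (p3,X)→(p3,Y,R)
state=p3 head=2 tape=_Y[Y]XXYX__   (p3,Y)→(p4,X,R)
state=p4 head=3 tape=_YX[X]XYX__   (p4,X)→(p3,X,L)
state=p3 head=2 tape=_Y[X]XXYX__   (p3,X)→(p3,Y,R)
state=p3 head=3 tape=_YY[X]XYX__   (p3,X)→(p3,Y,R)
state=p3 head=4 tape=_YYY[X]YX__   (p3,X)→(p3,Y,R)
state=p3 head=5 tape=_YYYY[Y]X__   (p3,Y)→(p4,X,R)
state=p4 head=6 tape=_YYYYX[X]__   (p4,X)→(p3,X,L)
state=p3 head=5 tape=_YYYY[X]X__   (p3,X)→(p3,Y,R)
state=p3 head=6 tape=_YYYYY[X]__   (p3,X)→(p3,Y,R)
state=p3 head=7 tape=_YYYYYY[_]_   (p3,_)→(p1,_,R)
state=p1 head=8 tape=_YYYYYY_[_]   (p1,_)→(p1,Y,L)
state=p1 head=7 tape=_YYYYYY[_]Y   (p1,_)→(p1,Y,L)
state=p1 head=6 tape=_YYYYY[Y]YY   (p1,Y)→(pH,X,R)
state=pH head=7 tape=_YYYYYX[Y]Y
The non-blank tape span at halt is YYYYYXYY.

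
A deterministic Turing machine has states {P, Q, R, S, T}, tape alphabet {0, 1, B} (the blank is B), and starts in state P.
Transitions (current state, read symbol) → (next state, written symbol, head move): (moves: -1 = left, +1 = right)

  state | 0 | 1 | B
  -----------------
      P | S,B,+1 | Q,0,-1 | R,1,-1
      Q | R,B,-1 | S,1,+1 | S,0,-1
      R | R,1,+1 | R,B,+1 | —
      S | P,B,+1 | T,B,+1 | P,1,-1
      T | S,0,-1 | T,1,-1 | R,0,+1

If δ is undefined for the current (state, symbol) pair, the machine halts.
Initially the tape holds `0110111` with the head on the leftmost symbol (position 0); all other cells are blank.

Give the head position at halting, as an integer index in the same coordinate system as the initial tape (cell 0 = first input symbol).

P | [0]110111B   read 0 → write B, move +1, go to S
S | B[1]10111B   read 1 → write B, move +1, go to T
T | BB[1]0111B   read 1 → write 1, move -1, go to T
T | B[B]10111B   read B → write 0, move +1, go to R
R | B0[1]0111B   read 1 → write B, move +1, go to R
R | B0B[0]111B   read 0 → write 1, move +1, go to R
R | B0B1[1]11B   read 1 → write B, move +1, go to R
R | B0B1B[1]1B   read 1 → write B, move +1, go to R
R | B0B1BB[1]B   read 1 → write B, move +1, go to R
R | B0B1BBB[B]
At halt the head is at cell 7.

7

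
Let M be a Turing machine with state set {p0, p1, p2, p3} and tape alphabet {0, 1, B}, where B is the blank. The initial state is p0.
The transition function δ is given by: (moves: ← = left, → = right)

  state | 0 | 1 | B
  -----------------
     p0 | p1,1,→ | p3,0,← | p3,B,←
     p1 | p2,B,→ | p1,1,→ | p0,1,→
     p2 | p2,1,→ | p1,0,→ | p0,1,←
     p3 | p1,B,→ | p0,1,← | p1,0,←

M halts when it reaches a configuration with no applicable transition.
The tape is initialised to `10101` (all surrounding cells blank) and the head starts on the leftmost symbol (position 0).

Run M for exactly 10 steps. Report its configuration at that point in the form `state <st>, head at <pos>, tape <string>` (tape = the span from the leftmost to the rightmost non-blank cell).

state p0, head at 6, tape 11B10B01

p0 | BB[1]0101BB   read 1 → write 0, move ←, go to p3
p3 | B[B]00101BB   read B → write 0, move ←, go to p1
p1 | [B]000101BB   read B → write 1, move →, go to p0
p0 | 1[0]00101BB   read 0 → write 1, move →, go to p1
p1 | 11[0]0101BB   read 0 → write B, move →, go to p2
p2 | 11B[0]101BB   read 0 → write 1, move →, go to p2
p2 | 11B1[1]01BB   read 1 → write 0, move →, go to p1
p1 | 11B10[0]1BB   read 0 → write B, move →, go to p2
p2 | 11B10B[1]BB   read 1 → write 0, move →, go to p1
p1 | 11B10B0[B]B   read B → write 1, move →, go to p0
p0 | 11B10B01[B]
After 10 steps: state p0, head at 6, tape 11B10B01.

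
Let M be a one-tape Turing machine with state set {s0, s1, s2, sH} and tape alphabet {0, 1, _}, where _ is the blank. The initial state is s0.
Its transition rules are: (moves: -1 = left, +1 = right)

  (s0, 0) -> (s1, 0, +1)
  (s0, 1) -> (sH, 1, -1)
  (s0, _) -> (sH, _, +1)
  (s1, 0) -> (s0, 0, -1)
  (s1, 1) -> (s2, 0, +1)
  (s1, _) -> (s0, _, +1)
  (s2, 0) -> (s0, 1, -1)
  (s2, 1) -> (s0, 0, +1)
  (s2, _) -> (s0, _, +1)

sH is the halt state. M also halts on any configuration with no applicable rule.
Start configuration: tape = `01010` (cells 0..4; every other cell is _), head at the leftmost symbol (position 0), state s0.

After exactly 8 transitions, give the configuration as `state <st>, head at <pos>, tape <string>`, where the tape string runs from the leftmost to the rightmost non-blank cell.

state s0, head at 6, tape 00000

s0 | [0]1010__   read 0 → write 0, move +1, go to s1
s1 | 0[1]010__   read 1 → write 0, move +1, go to s2
s2 | 00[0]10__   read 0 → write 1, move -1, go to s0
s0 | 0[0]110__   read 0 → write 0, move +1, go to s1
s1 | 00[1]10__   read 1 → write 0, move +1, go to s2
s2 | 000[1]0__   read 1 → write 0, move +1, go to s0
s0 | 0000[0]__   read 0 → write 0, move +1, go to s1
s1 | 00000[_]_   read _ → write _, move +1, go to s0
s0 | 00000_[_]
After 8 steps: state s0, head at 6, tape 00000.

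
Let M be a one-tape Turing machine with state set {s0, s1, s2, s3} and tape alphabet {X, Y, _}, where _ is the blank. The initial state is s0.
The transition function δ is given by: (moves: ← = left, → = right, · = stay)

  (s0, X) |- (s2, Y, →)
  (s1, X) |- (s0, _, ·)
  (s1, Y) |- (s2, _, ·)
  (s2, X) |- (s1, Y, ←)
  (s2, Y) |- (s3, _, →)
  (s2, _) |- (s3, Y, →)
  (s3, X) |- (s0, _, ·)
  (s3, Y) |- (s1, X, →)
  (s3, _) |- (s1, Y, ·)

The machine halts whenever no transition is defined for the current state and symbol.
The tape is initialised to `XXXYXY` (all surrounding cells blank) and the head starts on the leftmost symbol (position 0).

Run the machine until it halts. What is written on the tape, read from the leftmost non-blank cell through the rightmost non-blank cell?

YX_YXY

state=s0 head=0 tape=[X]XXYXY   (s0,X)→(s2,Y,→)
state=s2 head=1 tape=Y[X]XYXY   (s2,X)→(s1,Y,←)
state=s1 head=0 tape=[Y]YXYXY   (s1,Y)→(s2,_,·)
state=s2 head=0 tape=[_]YXYXY   (s2,_)→(s3,Y,→)
state=s3 head=1 tape=Y[Y]XYXY   (s3,Y)→(s1,X,→)
state=s1 head=2 tape=YX[X]YXY   (s1,X)→(s0,_,·)
state=s0 head=2 tape=YX[_]YXY
The non-blank tape span at halt is YX_YXY.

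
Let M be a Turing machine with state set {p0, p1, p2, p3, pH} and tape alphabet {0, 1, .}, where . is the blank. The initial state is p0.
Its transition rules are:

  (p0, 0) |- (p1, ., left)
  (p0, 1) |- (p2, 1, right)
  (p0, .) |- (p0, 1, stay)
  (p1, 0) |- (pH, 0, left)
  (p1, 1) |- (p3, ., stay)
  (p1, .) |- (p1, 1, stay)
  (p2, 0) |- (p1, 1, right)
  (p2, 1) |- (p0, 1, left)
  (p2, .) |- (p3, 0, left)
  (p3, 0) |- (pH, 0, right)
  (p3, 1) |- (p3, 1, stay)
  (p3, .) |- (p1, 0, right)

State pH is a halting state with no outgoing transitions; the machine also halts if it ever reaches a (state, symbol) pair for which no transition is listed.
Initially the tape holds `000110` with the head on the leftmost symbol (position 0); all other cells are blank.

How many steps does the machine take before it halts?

p0 | .[0]00110   read 0 → write ., move left, go to p1
p1 | [.].00110   read . → write 1, move stay, go to p1
p1 | [1].00110   read 1 → write ., move stay, go to p3
p3 | [.].00110   read . → write 0, move right, go to p1
p1 | 0[.]00110   read . → write 1, move stay, go to p1
p1 | 0[1]00110   read 1 → write ., move stay, go to p3
p3 | 0[.]00110   read . → write 0, move right, go to p1
p1 | 00[0]0110   read 0 → write 0, move left, go to pH
pH | 0[0]00110
M halts after 8 transitions.

8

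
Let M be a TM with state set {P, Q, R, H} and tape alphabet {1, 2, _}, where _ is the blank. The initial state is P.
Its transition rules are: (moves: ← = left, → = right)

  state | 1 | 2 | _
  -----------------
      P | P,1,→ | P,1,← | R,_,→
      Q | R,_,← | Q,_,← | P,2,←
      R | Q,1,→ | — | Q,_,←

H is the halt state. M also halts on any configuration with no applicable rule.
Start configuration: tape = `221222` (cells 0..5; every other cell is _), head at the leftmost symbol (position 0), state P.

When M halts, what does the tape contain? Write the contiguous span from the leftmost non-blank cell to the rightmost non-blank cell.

state=P head=0 tape=___[2]21222   (P,2)→(P,1,←)
state=P head=-1 tape=__[_]121222   (P,_)→(R,_,→)
state=R head=0 tape=___[1]21222   (R,1)→(Q,1,→)
state=Q head=1 tape=___1[2]1222   (Q,2)→(Q,_,←)
state=Q head=0 tape=___[1]_1222   (Q,1)→(R,_,←)
state=R head=-1 tape=__[_]__1222   (R,_)→(Q,_,←)
state=Q head=-2 tape=_[_]___1222   (Q,_)→(P,2,←)
state=P head=-3 tape=[_]2___1222   (P,_)→(R,_,→)
state=R head=-2 tape=_[2]___1222
The non-blank tape span at halt is 2___1222.

2___1222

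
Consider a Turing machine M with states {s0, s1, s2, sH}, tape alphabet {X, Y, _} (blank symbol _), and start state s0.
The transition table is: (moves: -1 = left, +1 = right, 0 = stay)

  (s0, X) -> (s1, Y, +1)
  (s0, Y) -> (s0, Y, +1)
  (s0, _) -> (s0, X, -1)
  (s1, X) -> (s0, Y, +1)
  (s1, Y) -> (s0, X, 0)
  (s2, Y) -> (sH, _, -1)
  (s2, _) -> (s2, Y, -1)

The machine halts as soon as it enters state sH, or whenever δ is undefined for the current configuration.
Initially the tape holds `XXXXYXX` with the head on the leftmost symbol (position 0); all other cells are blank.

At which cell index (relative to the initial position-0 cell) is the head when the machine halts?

state=s0 head=0 tape=[X]XXXYXX__   (s0,X)→(s1,Y,+1)
state=s1 head=1 tape=Y[X]XXYXX__   (s1,X)→(s0,Y,+1)
state=s0 head=2 tape=YY[X]XYXX__   (s0,X)→(s1,Y,+1)
state=s1 head=3 tape=YYY[X]YXX__   (s1,X)→(s0,Y,+1)
state=s0 head=4 tape=YYYY[Y]XX__   (s0,Y)→(s0,Y,+1)
state=s0 head=5 tape=YYYYY[X]X__   (s0,X)→(s1,Y,+1)
state=s1 head=6 tape=YYYYYY[X]__   (s1,X)→(s0,Y,+1)
state=s0 head=7 tape=YYYYYYY[_]_   (s0,_)→(s0,X,-1)
state=s0 head=6 tape=YYYYYY[Y]X_   (s0,Y)→(s0,Y,+1)
state=s0 head=7 tape=YYYYYYY[X]_   (s0,X)→(s1,Y,+1)
state=s1 head=8 tape=YYYYYYYY[_]
At halt the head is at cell 8.

8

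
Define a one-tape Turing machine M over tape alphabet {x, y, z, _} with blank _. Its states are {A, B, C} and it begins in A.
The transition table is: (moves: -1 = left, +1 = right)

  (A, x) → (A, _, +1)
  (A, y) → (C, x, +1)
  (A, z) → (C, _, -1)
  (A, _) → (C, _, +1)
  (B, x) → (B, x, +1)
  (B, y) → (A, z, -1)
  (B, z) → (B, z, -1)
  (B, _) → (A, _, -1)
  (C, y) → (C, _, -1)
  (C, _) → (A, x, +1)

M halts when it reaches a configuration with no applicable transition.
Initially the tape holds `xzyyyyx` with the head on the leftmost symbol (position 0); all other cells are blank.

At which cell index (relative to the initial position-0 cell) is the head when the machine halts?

A | [x]zyyyyx   read x → write _, move +1, go to A
A | _[z]yyyyx   read z → write _, move -1, go to C
C | [_]_yyyyx   read _ → write x, move +1, go to A
A | x[_]yyyyx   read _ → write _, move +1, go to C
C | x_[y]yyyx   read y → write _, move -1, go to C
C | x[_]_yyyx   read _ → write x, move +1, go to A
A | xx[_]yyyx   read _ → write _, move +1, go to C
C | xx_[y]yyx   read y → write _, move -1, go to C
C | xx[_]_yyx   read _ → write x, move +1, go to A
A | xxx[_]yyx   read _ → write _, move +1, go to C
C | xxx_[y]yx   read y → write _, move -1, go to C
C | xxx[_]_yx   read _ → write x, move +1, go to A
A | xxxx[_]yx   read _ → write _, move +1, go to C
C | xxxx_[y]x   read y → write _, move -1, go to C
C | xxxx[_]_x   read _ → write x, move +1, go to A
A | xxxxx[_]x   read _ → write _, move +1, go to C
C | xxxxx_[x]
At halt the head is at cell 6.

6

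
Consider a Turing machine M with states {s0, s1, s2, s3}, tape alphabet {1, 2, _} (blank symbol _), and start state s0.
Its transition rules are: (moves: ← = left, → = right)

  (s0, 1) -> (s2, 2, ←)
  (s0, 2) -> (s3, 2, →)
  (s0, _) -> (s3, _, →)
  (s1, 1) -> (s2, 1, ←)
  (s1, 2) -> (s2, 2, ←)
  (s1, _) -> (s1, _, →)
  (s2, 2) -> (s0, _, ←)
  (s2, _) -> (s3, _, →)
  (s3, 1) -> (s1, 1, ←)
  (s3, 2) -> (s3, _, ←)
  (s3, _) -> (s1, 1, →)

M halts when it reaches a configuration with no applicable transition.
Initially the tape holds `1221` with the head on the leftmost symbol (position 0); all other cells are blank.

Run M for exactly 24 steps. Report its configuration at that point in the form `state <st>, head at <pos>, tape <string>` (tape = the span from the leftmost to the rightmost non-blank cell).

state s2, head at 2, tape 111_1

state=s0 head=0 tape=_[1]221   (s0,1)→(s2,2,←)
state=s2 head=-1 tape=[_]2221   (s2,_)→(s3,_,→)
state=s3 head=0 tape=_[2]221   (s3,2)→(s3,_,←)
state=s3 head=-1 tape=[_]_221   (s3,_)→(s1,1,→)
state=s1 head=0 tape=1[_]221   (s1,_)→(s1,_,→)
state=s1 head=1 tape=1_[2]21   (s1,2)→(s2,2,←)
state=s2 head=0 tape=1[_]221   (s2,_)→(s3,_,→)
state=s3 head=1 tape=1_[2]21   (s3,2)→(s3,_,←)
state=s3 head=0 tape=1[_]_21   (s3,_)→(s1,1,→)
state=s1 head=1 tape=11[_]21   (s1,_)→(s1,_,→)
state=s1 head=2 tape=11_[2]1   (s1,2)→(s2,2,←)
state=s2 head=1 tape=11[_]21   (s2,_)→(s3,_,→)
state=s3 head=2 tape=11_[2]1   (s3,2)→(s3,_,←)
state=s3 head=1 tape=11[_]_1   (s3,_)→(s1,1,→)
state=s1 head=2 tape=111[_]1   (s1,_)→(s1,_,→)
state=s1 head=3 tape=111_[1]   (s1,1)→(s2,1,←)
state=s2 head=2 tape=111[_]1   (s2,_)→(s3,_,→)
state=s3 head=3 tape=111_[1]   (s3,1)→(s1,1,←)
state=s1 head=2 tape=111[_]1   (s1,_)→(s1,_,→)
state=s1 head=3 tape=111_[1]   (s1,1)→(s2,1,←)
state=s2 head=2 tape=111[_]1   (s2,_)→(s3,_,→)
state=s3 head=3 tape=111_[1]   (s3,1)→(s1,1,←)
state=s1 head=2 tape=111[_]1   (s1,_)→(s1,_,→)
state=s1 head=3 tape=111_[1]   (s1,1)→(s2,1,←)
state=s2 head=2 tape=111[_]1
After 24 steps: state s2, head at 2, tape 111_1.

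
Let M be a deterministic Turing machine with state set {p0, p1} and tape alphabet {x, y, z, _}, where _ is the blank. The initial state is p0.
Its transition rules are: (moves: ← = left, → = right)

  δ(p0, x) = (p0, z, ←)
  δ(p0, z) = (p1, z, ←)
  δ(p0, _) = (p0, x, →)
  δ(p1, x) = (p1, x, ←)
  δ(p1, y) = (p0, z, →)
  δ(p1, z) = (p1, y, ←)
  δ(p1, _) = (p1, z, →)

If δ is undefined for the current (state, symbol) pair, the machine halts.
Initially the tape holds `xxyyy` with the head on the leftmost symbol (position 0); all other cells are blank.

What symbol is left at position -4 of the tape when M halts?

state=p0 head=0 tape=_____[x]xyyy   (p0,x)→(p0,z,←)
state=p0 head=-1 tape=____[_]zxyyy   (p0,_)→(p0,x,→)
state=p0 head=0 tape=____x[z]xyyy   (p0,z)→(p1,z,←)
state=p1 head=-1 tape=____[x]zxyyy   (p1,x)→(p1,x,←)
state=p1 head=-2 tape=___[_]xzxyyy   (p1,_)→(p1,z,→)
state=p1 head=-1 tape=___z[x]zxyyy   (p1,x)→(p1,x,←)
state=p1 head=-2 tape=___[z]xzxyyy   (p1,z)→(p1,y,←)
state=p1 head=-3 tape=__[_]yxzxyyy   (p1,_)→(p1,z,→)
state=p1 head=-2 tape=__z[y]xzxyyy   (p1,y)→(p0,z,→)
state=p0 head=-1 tape=__zz[x]zxyyy   (p0,x)→(p0,z,←)
state=p0 head=-2 tape=__z[z]zzxyyy   (p0,z)→(p1,z,←)
state=p1 head=-3 tape=__[z]zzzxyyy   (p1,z)→(p1,y,←)
state=p1 head=-4 tape=_[_]yzzzxyyy   (p1,_)→(p1,z,→)
state=p1 head=-3 tape=_z[y]zzzxyyy   (p1,y)→(p0,z,→)
state=p0 head=-2 tape=_zz[z]zzxyyy   (p0,z)→(p1,z,←)
state=p1 head=-3 tape=_z[z]zzzxyyy   (p1,z)→(p1,y,←)
state=p1 head=-4 tape=_[z]yzzzxyyy   (p1,z)→(p1,y,←)
state=p1 head=-5 tape=[_]yyzzzxyyy   (p1,_)→(p1,z,→)
state=p1 head=-4 tape=z[y]yzzzxyyy   (p1,y)→(p0,z,→)
state=p0 head=-3 tape=zz[y]zzzxyyy
Cell -4 holds z when M halts.

z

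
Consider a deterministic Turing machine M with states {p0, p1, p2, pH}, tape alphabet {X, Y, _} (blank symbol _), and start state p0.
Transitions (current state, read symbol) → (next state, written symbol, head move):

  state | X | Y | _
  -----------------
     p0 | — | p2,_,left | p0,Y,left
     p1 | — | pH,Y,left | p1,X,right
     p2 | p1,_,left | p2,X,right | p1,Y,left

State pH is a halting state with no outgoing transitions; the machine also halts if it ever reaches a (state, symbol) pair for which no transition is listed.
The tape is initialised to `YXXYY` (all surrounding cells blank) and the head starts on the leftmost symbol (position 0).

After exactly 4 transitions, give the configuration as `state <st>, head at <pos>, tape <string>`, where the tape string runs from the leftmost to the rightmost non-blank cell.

p0 | __[Y]XXYY   read Y → write _, move left, go to p2
p2 | _[_]_XXYY   read _ → write Y, move left, go to p1
p1 | [_]Y_XXYY   read _ → write X, move right, go to p1
p1 | X[Y]_XXYY   read Y → write Y, move left, go to pH
pH | [X]Y_XXYY
After 4 steps: state pH, head at -2, tape XY_XXYY.

state pH, head at -2, tape XY_XXYY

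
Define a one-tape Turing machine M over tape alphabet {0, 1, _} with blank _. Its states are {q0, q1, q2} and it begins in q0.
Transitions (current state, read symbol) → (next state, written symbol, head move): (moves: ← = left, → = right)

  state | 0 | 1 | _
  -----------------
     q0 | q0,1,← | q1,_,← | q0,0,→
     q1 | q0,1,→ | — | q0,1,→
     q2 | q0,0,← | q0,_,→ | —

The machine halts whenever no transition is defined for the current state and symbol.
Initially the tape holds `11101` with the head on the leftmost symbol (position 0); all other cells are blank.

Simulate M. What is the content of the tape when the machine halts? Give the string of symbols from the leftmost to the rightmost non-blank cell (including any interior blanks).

state=q0 head=0 tape=_[1]1101   (q0,1)→(q1,_,←)
state=q1 head=-1 tape=[_]_1101   (q1,_)→(q0,1,→)
state=q0 head=0 tape=1[_]1101   (q0,_)→(q0,0,→)
state=q0 head=1 tape=10[1]101   (q0,1)→(q1,_,←)
state=q1 head=0 tape=1[0]_101   (q1,0)→(q0,1,→)
state=q0 head=1 tape=11[_]101   (q0,_)→(q0,0,→)
state=q0 head=2 tape=110[1]01   (q0,1)→(q1,_,←)
state=q1 head=1 tape=11[0]_01   (q1,0)→(q0,1,→)
state=q0 head=2 tape=111[_]01   (q0,_)→(q0,0,→)
state=q0 head=3 tape=1110[0]1   (q0,0)→(q0,1,←)
state=q0 head=2 tape=111[0]11   (q0,0)→(q0,1,←)
state=q0 head=1 tape=11[1]111   (q0,1)→(q1,_,←)
state=q1 head=0 tape=1[1]_111
The non-blank tape span at halt is 11_111.

11_111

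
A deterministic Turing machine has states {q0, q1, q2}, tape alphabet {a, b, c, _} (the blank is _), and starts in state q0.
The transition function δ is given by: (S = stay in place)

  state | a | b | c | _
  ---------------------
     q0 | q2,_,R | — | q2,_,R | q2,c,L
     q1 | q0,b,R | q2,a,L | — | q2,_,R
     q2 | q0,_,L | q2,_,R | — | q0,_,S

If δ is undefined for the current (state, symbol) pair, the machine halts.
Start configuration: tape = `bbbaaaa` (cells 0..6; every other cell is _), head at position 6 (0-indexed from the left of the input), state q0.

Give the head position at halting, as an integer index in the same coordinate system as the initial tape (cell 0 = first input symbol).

2

state=q0 head=6 tape=bbbaaa[a]_   (q0,a)→(q2,_,R)
state=q2 head=7 tape=bbbaaa_[_]   (q2,_)→(q0,_,S)
state=q0 head=7 tape=bbbaaa_[_]   (q0,_)→(q2,c,L)
state=q2 head=6 tape=bbbaaa[_]c   (q2,_)→(q0,_,S)
state=q0 head=6 tape=bbbaaa[_]c   (q0,_)→(q2,c,L)
state=q2 head=5 tape=bbbaa[a]cc   (q2,a)→(q0,_,L)
state=q0 head=4 tape=bbba[a]_cc   (q0,a)→(q2,_,R)
state=q2 head=5 tape=bbba_[_]cc   (q2,_)→(q0,_,S)
state=q0 head=5 tape=bbba_[_]cc   (q0,_)→(q2,c,L)
state=q2 head=4 tape=bbba[_]ccc   (q2,_)→(q0,_,S)
state=q0 head=4 tape=bbba[_]ccc   (q0,_)→(q2,c,L)
state=q2 head=3 tape=bbb[a]cccc   (q2,a)→(q0,_,L)
state=q0 head=2 tape=bb[b]_cccc
At halt the head is at cell 2.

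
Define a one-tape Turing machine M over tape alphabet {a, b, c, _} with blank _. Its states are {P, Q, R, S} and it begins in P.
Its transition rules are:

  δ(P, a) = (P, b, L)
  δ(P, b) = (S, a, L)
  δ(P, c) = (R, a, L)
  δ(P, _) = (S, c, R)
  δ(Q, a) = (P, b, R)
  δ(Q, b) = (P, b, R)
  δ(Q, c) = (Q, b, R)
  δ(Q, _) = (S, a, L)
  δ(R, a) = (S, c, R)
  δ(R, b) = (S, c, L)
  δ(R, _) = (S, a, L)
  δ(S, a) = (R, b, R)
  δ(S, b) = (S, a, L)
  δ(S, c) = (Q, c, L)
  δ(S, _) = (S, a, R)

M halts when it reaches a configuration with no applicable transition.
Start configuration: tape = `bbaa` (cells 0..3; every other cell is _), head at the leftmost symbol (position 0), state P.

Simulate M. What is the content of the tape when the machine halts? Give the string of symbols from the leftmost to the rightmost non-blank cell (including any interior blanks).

bcacaa

P | __[b]baa   read b → write a, move L, go to S
S | _[_]abaa   read _ → write a, move R, go to S
S | _a[a]baa   read a → write b, move R, go to R
R | _ab[b]aa   read b → write c, move L, go to S
S | _a[b]caa   read b → write a, move L, go to S
S | _[a]acaa   read a → write b, move R, go to R
R | _b[a]caa   read a → write c, move R, go to S
S | _bc[c]aa   read c → write c, move L, go to Q
Q | _b[c]caa   read c → write b, move R, go to Q
Q | _bb[c]aa   read c → write b, move R, go to Q
Q | _bbb[a]a   read a → write b, move R, go to P
P | _bbbb[a]   read a → write b, move L, go to P
P | _bbb[b]b   read b → write a, move L, go to S
S | _bb[b]ab   read b → write a, move L, go to S
S | _b[b]aab   read b → write a, move L, go to S
S | _[b]aaab   read b → write a, move L, go to S
S | [_]aaaab   read _ → write a, move R, go to S
S | a[a]aaab   read a → write b, move R, go to R
R | ab[a]aab   read a → write c, move R, go to S
S | abc[a]ab   read a → write b, move R, go to R
R | abcb[a]b   read a → write c, move R, go to S
S | abcbc[b]   read b → write a, move L, go to S
S | abcb[c]a   read c → write c, move L, go to Q
Q | abc[b]ca   read b → write b, move R, go to P
P | abcb[c]a   read c → write a, move L, go to R
R | abc[b]aa   read b → write c, move L, go to S
S | ab[c]caa   read c → write c, move L, go to Q
Q | a[b]ccaa   read b → write b, move R, go to P
P | ab[c]caa   read c → write a, move L, go to R
R | a[b]acaa   read b → write c, move L, go to S
S | [a]cacaa   read a → write b, move R, go to R
R | b[c]acaa
The non-blank tape span at halt is bcacaa.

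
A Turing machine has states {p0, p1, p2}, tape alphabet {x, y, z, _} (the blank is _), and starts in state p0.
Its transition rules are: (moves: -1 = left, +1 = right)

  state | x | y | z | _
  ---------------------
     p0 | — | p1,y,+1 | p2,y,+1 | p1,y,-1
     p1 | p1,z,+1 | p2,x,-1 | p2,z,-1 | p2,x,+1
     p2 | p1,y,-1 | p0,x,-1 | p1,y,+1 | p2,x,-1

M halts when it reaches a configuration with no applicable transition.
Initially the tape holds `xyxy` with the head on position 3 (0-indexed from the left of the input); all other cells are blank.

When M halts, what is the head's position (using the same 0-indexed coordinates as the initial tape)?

-1

state=p0 head=3 tape=_xyx[y]__   (p0,y)→(p1,y,+1)
state=p1 head=4 tape=_xyxy[_]_   (p1,_)→(p2,x,+1)
state=p2 head=5 tape=_xyxyx[_]   (p2,_)→(p2,x,-1)
state=p2 head=4 tape=_xyxy[x]x   (p2,x)→(p1,y,-1)
state=p1 head=3 tape=_xyx[y]yx   (p1,y)→(p2,x,-1)
state=p2 head=2 tape=_xy[x]xyx   (p2,x)→(p1,y,-1)
state=p1 head=1 tape=_x[y]yxyx   (p1,y)→(p2,x,-1)
state=p2 head=0 tape=_[x]xyxyx   (p2,x)→(p1,y,-1)
state=p1 head=-1 tape=[_]yxyxyx   (p1,_)→(p2,x,+1)
state=p2 head=0 tape=x[y]xyxyx   (p2,y)→(p0,x,-1)
state=p0 head=-1 tape=[x]xxyxyx
At halt the head is at cell -1.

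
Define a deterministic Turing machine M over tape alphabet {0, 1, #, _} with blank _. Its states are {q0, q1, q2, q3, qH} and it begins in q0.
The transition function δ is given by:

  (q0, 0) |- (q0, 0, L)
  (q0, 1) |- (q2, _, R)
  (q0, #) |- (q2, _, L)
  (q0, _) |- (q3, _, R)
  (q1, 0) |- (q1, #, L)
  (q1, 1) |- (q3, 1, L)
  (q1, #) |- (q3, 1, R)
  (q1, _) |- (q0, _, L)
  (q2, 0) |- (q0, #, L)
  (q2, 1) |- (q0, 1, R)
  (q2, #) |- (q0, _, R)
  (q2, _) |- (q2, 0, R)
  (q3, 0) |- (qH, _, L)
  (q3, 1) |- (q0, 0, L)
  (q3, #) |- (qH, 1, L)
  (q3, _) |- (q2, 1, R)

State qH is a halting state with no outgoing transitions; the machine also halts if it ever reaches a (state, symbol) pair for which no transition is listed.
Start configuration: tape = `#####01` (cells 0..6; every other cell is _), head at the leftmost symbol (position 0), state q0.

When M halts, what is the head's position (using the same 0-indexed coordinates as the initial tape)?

q0 | __[#]####01   read # → write _, move L, go to q2
q2 | _[_]_####01   read _ → write 0, move R, go to q2
q2 | _0[_]####01   read _ → write 0, move R, go to q2
q2 | _00[#]###01   read # → write _, move R, go to q0
q0 | _00_[#]##01   read # → write _, move L, go to q2
q2 | _00[_]_##01   read _ → write 0, move R, go to q2
q2 | _000[_]##01   read _ → write 0, move R, go to q2
q2 | _0000[#]#01   read # → write _, move R, go to q0
q0 | _0000_[#]01   read # → write _, move L, go to q2
q2 | _0000[_]_01   read _ → write 0, move R, go to q2
q2 | _00000[_]01   read _ → write 0, move R, go to q2
q2 | _000000[0]1   read 0 → write #, move L, go to q0
q0 | _00000[0]#1   read 0 → write 0, move L, go to q0
q0 | _0000[0]0#1   read 0 → write 0, move L, go to q0
q0 | _000[0]00#1   read 0 → write 0, move L, go to q0
q0 | _00[0]000#1   read 0 → write 0, move L, go to q0
q0 | _0[0]0000#1   read 0 → write 0, move L, go to q0
q0 | _[0]00000#1   read 0 → write 0, move L, go to q0
q0 | [_]000000#1   read _ → write _, move R, go to q3
q3 | _[0]00000#1   read 0 → write _, move L, go to qH
qH | [_]_00000#1
At halt the head is at cell -2.

-2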